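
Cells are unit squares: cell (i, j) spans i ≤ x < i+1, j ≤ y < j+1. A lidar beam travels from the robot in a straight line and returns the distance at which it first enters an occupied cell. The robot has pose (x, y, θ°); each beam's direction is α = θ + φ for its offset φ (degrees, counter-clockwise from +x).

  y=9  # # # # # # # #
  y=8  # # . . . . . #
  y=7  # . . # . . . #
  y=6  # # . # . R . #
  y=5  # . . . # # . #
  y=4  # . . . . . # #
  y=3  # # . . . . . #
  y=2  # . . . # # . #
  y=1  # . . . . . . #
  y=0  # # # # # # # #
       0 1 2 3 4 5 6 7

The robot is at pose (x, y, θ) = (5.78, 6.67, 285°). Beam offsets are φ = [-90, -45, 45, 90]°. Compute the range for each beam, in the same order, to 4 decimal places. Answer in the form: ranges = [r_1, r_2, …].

ranges = [1.8428, 0.7736, 1.4087, 1.2630]

beam 1: φ=-90°, α=195°
  cosα=-0.9659 sinα=-0.2588 | (5,6) | tMaxX 0.8075 tMaxY 2.5887 | tΔX 1.0353 tΔY 3.8637
    t=0.8075 [x] (4,6)
    t=1.8428 [x] (3,6) — stop
  → r_1 = 1.8428
beam 2: φ=-45°, α=240°
  cosα=-0.5000 sinα=-0.8660 | (5,6) | tMaxX 1.5600 tMaxY 0.7736 | tΔX 2.0000 tΔY 1.1547
    t=0.7736 [y] (5,5) — stop
  → r_2 = 0.7736
beam 3: φ=45°, α=330°
  cosα=0.8660 sinα=-0.5000 | (5,6) | tMaxX 0.2540 tMaxY 1.3400 | tΔX 1.1547 tΔY 2.0000
    t=0.2540 [x] (6,6)
    t=1.3400 [y] (6,5)
    t=1.4087 [x] (7,5) — stop
  → r_3 = 1.4087
beam 4: φ=90°, α=15°
  cosα=0.9659 sinα=0.2588 | (5,6) | tMaxX 0.2278 tMaxY 1.2750 | tΔX 1.0353 tΔY 3.8637
    t=0.2278 [x] (6,6)
    t=1.2630 [x] (7,6) — stop
  → r_4 = 1.2630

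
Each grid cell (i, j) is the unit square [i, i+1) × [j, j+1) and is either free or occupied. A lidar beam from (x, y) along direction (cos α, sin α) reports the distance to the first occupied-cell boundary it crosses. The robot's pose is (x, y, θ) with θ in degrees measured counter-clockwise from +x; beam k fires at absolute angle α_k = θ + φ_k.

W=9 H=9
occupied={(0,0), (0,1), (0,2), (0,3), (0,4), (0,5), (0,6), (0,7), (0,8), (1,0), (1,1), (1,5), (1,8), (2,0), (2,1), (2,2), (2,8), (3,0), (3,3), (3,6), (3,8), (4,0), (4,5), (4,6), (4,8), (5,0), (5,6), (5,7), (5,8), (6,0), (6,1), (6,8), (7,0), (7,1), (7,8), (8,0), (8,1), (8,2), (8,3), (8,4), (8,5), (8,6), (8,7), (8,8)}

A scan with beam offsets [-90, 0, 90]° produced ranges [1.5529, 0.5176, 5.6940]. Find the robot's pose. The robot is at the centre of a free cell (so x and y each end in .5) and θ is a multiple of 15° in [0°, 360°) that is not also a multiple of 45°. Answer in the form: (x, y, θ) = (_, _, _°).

Enumerate (i+0.5, j+0.5, θ) over the 37 free cells and 16 admissible headings. For each, cast all 3 beams and compare to the given ranges.
  (7.5, 2.5, 210°): beam 1 = 4.0415 ≠ 1.5529 ✗
  (6.5, 2.5, 195°): beam 1 = 3.6235 ≠ 1.5529 ✗
  (7.5, 4.5, 330°): beam 1 = 2.8868 ≠ 1.5529 ✗
  …
  (6.5, 6.5, 165°): r_1=1.5529, r_2=0.5176, r_3=5.6940 — all match ✓
Only this pose fits every beam.

(x, y, θ) = (6.5, 6.5, 165°)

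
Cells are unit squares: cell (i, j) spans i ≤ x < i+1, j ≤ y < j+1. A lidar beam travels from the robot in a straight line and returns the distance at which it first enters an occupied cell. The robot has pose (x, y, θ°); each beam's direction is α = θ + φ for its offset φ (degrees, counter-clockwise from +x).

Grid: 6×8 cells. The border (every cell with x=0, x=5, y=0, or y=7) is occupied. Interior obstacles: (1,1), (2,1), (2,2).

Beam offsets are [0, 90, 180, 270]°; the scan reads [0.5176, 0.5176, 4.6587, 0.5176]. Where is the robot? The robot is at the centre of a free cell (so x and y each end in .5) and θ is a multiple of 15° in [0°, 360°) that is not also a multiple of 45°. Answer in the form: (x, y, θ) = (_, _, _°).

Enumerate (i+0.5, j+0.5, θ) over the 21 free cells and 16 admissible headings. For each, cast all 4 beams and compare to the given ranges.
  (1.5, 5.5, 330°): beam 1 = 4.0415 ≠ 0.5176 ✗
  (3.5, 3.5, 150°): beam 1 = 2.8868 ≠ 0.5176 ✗
  (3.5, 2.5, 120°): beam 1 = 5.0000 ≠ 0.5176 ✗
  (3.5, 1.5, 165°): beam 3 = 1.5529 ≠ 4.6587 ✗
  …
  (1.5, 2.5, 255°): r_1=0.5176, r_2=0.5176, r_3=4.6587, r_4=0.5176 — all match ✓
No second candidate reproduces the full scan.

(x, y, θ) = (1.5, 2.5, 255°)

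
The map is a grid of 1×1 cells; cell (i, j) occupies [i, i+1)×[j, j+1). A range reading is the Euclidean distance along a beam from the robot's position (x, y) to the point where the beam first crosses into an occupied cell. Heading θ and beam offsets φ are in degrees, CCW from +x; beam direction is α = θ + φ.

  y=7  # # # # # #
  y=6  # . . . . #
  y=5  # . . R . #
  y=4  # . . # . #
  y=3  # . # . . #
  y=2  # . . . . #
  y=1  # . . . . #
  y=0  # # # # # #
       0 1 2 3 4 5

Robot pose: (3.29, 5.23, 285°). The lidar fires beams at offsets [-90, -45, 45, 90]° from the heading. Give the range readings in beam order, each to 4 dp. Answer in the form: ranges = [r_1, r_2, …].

ranges = [2.3708, 0.2656, 0.4600, 1.7703]

beam 1: φ=-90°, α=195°
  d=(-0.9659,-0.2588)  start (3,5)  tX=0.3002 tY=0.8887  stride 1/|dx|=1.0353 1/|dy|=3.8637
    cross x-line → (2,5), t=0.3002
    cross y-line → (2,4), t=0.8887
    cross x-line → (1,4), t=1.3355
    cross x-line → (0,4), t=2.3708 (wall)
  → r_1 = 2.3708
beam 2: φ=-45°, α=240°
  d=(-0.5000,-0.8660)  start (3,5)  tX=0.5800 tY=0.2656  stride 1/|dx|=2.0000 1/|dy|=1.1547
    cross y-line → (3,4), t=0.2656 (wall)
  → r_2 = 0.2656
beam 3: φ=45°, α=330°
  d=(0.8660,-0.5000)  start (3,5)  tX=0.8198 tY=0.4600  stride 1/|dx|=1.1547 1/|dy|=2.0000
    cross y-line → (3,4), t=0.4600 (wall)
  → r_3 = 0.4600
beam 4: φ=90°, α=15°
  d=(0.9659,0.2588)  start (3,5)  tX=0.7350 tY=2.9751  stride 1/|dx|=1.0353 1/|dy|=3.8637
    cross x-line → (4,5), t=0.7350
    cross x-line → (5,5), t=1.7703 (wall)
  → r_4 = 1.7703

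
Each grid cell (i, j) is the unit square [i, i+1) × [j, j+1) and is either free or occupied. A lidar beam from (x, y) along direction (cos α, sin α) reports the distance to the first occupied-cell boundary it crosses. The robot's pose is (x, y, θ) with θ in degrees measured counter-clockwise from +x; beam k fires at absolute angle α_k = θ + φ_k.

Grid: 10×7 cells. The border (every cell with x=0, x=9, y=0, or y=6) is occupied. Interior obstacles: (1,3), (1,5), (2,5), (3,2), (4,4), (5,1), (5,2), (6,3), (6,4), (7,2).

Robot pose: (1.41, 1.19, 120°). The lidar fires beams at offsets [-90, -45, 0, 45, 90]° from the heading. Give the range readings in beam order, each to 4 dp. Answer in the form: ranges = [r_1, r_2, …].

beam 1: φ=-90°, α=30°
  dir = (cos 30°, sin 30°) = (0.8660, 0.5000); from cell (1,1)
  next x-line at t=0.6813, next y-line at t=1.6200; Δt_x=1.1547, Δt_y=2.0000
    x: enter (2,1) at t=0.6813
    y: enter (2,2) at t=1.6200
    x: enter (3,2) at t=1.8360 ← occupied
  → r_1 = 1.8360
beam 2: φ=-45°, α=75°
  dir = (cos 75°, sin 75°) = (0.2588, 0.9659); from cell (1,1)
  next x-line at t=2.2796, next y-line at t=0.8386; Δt_x=3.8637, Δt_y=1.0353
    y: enter (1,2) at t=0.8386
    y: enter (1,3) at t=1.8738 ← occupied
  → r_2 = 1.8738
beam 3: φ=0°, α=120°
  dir = (cos 120°, sin 120°) = (-0.5000, 0.8660); from cell (1,1)
  next x-line at t=0.8200, next y-line at t=0.9353; Δt_x=2.0000, Δt_y=1.1547
    x: enter (0,1) at t=0.8200 ← occupied
  → r_3 = 0.8200
beam 4: φ=45°, α=165°
  dir = (cos 165°, sin 165°) = (-0.9659, 0.2588); from cell (1,1)
  next x-line at t=0.4245, next y-line at t=3.1296; Δt_x=1.0353, Δt_y=3.8637
    x: enter (0,1) at t=0.4245 ← occupied
  → r_4 = 0.4245
beam 5: φ=90°, α=210°
  dir = (cos 210°, sin 210°) = (-0.8660, -0.5000); from cell (1,1)
  next x-line at t=0.4734, next y-line at t=0.3800; Δt_x=1.1547, Δt_y=2.0000
    y: enter (1,0) at t=0.3800 ← occupied
  → r_5 = 0.3800

ranges = [1.8360, 1.8738, 0.8200, 0.4245, 0.3800]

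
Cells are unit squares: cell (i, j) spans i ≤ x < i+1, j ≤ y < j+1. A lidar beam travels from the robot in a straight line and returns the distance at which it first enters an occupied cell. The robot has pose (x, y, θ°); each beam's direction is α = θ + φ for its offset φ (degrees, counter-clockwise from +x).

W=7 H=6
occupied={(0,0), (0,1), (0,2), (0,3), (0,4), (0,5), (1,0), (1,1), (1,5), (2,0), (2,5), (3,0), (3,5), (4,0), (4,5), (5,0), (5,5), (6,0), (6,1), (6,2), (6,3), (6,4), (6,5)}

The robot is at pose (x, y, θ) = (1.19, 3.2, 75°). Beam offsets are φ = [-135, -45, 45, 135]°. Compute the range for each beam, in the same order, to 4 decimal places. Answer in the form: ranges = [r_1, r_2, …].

ranges = [1.3856, 3.6000, 0.3800, 0.2194]

beam 1: φ=-135°, α=300°
  d=(0.5000,-0.8660)  start (1,3)  tX=1.6200 tY=0.2309  stride 1/|dx|=2.0000 1/|dy|=1.1547
    cross y-line → (1,2), t=0.2309
    cross y-line → (1,1), t=1.3856 (wall)
  → r_1 = 1.3856
beam 2: φ=-45°, α=30°
  d=(0.8660,0.5000)  start (1,3)  tX=0.9353 tY=1.6000  stride 1/|dx|=1.1547 1/|dy|=2.0000
    cross x-line → (2,3), t=0.9353
    cross y-line → (2,4), t=1.6000
    cross x-line → (3,4), t=2.0900
    cross x-line → (4,4), t=3.2447
    cross y-line → (4,5), t=3.6000 (wall)
  → r_2 = 3.6000
beam 3: φ=45°, α=120°
  d=(-0.5000,0.8660)  start (1,3)  tX=0.3800 tY=0.9238  stride 1/|dx|=2.0000 1/|dy|=1.1547
    cross x-line → (0,3), t=0.3800 (wall)
  → r_3 = 0.3800
beam 4: φ=135°, α=210°
  d=(-0.8660,-0.5000)  start (1,3)  tX=0.2194 tY=0.4000  stride 1/|dx|=1.1547 1/|dy|=2.0000
    cross x-line → (0,3), t=0.2194 (wall)
  → r_4 = 0.2194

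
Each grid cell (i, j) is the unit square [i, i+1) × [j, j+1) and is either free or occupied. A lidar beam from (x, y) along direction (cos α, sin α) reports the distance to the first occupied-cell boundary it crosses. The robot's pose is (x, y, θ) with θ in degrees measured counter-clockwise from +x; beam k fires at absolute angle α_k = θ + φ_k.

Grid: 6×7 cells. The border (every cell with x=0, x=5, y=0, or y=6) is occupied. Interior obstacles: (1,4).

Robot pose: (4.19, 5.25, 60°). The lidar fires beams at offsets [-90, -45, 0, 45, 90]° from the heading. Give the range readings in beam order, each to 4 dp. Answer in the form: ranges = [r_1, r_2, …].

beam 1: φ=-90°, α=330°
  direction (0.8660, -0.5000); cell (4,5); t to first gridline: x 0.9353, y 0.5000 (then +1.1547 / +2.0000)
    (4,4) via y @ 0.5000
    (5,4) via x @ 0.9353  # hit
  → r_1 = 0.9353
beam 2: φ=-45°, α=15°
  direction (0.9659, 0.2588); cell (4,5); t to first gridline: x 0.8386, y 2.8978 (then +1.0353 / +3.8637)
    (5,5) via x @ 0.8386  # hit
  → r_2 = 0.8386
beam 3: φ=0°, α=60°
  direction (0.5000, 0.8660); cell (4,5); t to first gridline: x 1.6200, y 0.8660 (then +2.0000 / +1.1547)
    (4,6) via y @ 0.8660  # hit
  → r_3 = 0.8660
beam 4: φ=45°, α=105°
  direction (-0.2588, 0.9659); cell (4,5); t to first gridline: x 0.7341, y 0.7765 (then +3.8637 / +1.0353)
    (3,5) via x @ 0.7341
    (3,6) via y @ 0.7765  # hit
  → r_4 = 0.7765
beam 5: φ=90°, α=150°
  direction (-0.8660, 0.5000); cell (4,5); t to first gridline: x 0.2194, y 1.5000 (then +1.1547 / +2.0000)
    (3,5) via x @ 0.2194
    (2,5) via x @ 1.3741
    (2,6) via y @ 1.5000  # hit
  → r_5 = 1.5000

ranges = [0.9353, 0.8386, 0.8660, 0.7765, 1.5000]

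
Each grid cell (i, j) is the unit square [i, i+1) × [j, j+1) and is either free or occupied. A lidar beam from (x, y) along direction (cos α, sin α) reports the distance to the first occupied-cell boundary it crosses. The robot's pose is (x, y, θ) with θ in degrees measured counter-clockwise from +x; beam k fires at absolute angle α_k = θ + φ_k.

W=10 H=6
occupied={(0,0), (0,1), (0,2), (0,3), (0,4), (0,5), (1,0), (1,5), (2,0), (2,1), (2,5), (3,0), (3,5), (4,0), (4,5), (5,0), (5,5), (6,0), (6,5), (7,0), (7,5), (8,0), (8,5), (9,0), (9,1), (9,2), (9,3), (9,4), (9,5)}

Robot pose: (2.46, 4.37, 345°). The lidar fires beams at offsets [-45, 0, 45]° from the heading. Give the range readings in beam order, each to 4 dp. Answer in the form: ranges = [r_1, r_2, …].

ranges = [3.8913, 6.7707, 1.2600]

beam 1: φ=-45°, α=300°
  direction (0.5000, -0.8660); cell (2,4); t to first gridline: x 1.0800, y 0.4272 (then +2.0000 / +1.1547)
    (2,3) via y @ 0.4272
    (3,3) via x @ 1.0800
    (3,2) via y @ 1.5819
    (3,1) via y @ 2.7366
    (4,1) via x @ 3.0800
    (4,0) via y @ 3.8913  # hit
  → r_1 = 3.8913
beam 2: φ=0°, α=345°
  direction (0.9659, -0.2588); cell (2,4); t to first gridline: x 0.5590, y 1.4296 (then +1.0353 / +3.8637)
    (3,4) via x @ 0.5590
    (3,3) via y @ 1.4296
    (4,3) via x @ 1.5943
    (5,3) via x @ 2.6296
    (6,3) via x @ 3.6649
    (7,3) via x @ 4.7002
    (7,2) via y @ 5.2933
    (8,2) via x @ 5.7354
    (9,2) via x @ 6.7707  # hit
  → r_2 = 6.7707
beam 3: φ=45°, α=30°
  direction (0.8660, 0.5000); cell (2,4); t to first gridline: x 0.6235, y 1.2600 (then +1.1547 / +2.0000)
    (3,4) via x @ 0.6235
    (3,5) via y @ 1.2600  # hit
  → r_3 = 1.2600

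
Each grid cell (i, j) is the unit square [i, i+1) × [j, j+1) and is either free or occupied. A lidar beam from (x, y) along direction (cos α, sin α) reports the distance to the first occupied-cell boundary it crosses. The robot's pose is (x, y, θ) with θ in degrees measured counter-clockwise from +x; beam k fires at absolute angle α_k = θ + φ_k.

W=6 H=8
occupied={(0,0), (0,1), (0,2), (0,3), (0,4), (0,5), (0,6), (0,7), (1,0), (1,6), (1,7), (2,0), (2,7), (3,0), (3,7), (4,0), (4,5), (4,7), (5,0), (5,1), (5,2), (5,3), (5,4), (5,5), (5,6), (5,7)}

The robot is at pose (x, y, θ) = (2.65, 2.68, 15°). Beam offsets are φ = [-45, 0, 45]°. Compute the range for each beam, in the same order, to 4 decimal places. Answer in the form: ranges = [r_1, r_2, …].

ranges = [2.7135, 2.4329, 2.7000]

beam 1: φ=-45°, α=330°
  direction (0.8660, -0.5000); cell (2,2); t to first gridline: x 0.4041, y 1.3600 (then +1.1547 / +2.0000)
    (3,2) via x @ 0.4041
    (3,1) via y @ 1.3600
    (4,1) via x @ 1.5588
    (5,1) via x @ 2.7135  # hit
  → r_1 = 2.7135
beam 2: φ=0°, α=15°
  direction (0.9659, 0.2588); cell (2,2); t to first gridline: x 0.3623, y 1.2364 (then +1.0353 / +3.8637)
    (3,2) via x @ 0.3623
    (3,3) via y @ 1.2364
    (4,3) via x @ 1.3976
    (5,3) via x @ 2.4329  # hit
  → r_2 = 2.4329
beam 3: φ=45°, α=60°
  direction (0.5000, 0.8660); cell (2,2); t to first gridline: x 0.7000, y 0.3695 (then +2.0000 / +1.1547)
    (2,3) via y @ 0.3695
    (3,3) via x @ 0.7000
    (3,4) via y @ 1.5242
    (3,5) via y @ 2.6789
    (4,5) via x @ 2.7000  # hit
  → r_3 = 2.7000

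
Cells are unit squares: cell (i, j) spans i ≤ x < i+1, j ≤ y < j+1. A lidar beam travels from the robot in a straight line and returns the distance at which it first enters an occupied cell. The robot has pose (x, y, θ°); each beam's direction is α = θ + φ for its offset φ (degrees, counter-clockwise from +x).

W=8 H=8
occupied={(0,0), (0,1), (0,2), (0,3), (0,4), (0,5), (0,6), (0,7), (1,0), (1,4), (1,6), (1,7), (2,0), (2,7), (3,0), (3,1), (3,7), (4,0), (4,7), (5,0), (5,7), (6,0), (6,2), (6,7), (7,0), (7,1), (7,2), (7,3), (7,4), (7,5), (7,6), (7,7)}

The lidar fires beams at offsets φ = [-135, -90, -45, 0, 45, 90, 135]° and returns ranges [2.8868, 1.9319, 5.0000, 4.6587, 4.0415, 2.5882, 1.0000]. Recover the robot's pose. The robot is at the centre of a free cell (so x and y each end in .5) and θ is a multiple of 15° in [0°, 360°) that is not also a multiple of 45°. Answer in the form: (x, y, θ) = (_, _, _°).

The pose lattice has 32·16 = 512 candidates. Test each by forward raycasting.
  (5.5, 6.5, 255°): beam 1 = 0.5774 ≠ 2.8868 ✗
  (3.5, 4.5, 330°): beam 1 = 1.5529 ≠ 2.8868 ✗
  (2.5, 5.5, 210°): beam 1 = 1.5529 ≠ 2.8868 ✗
  (5.5, 5.5, 120°): beam 1 = 1.5529 ≠ 2.8868 ✗
  (5.5, 5.5, 60°): beam 1 = 2.5882 ≠ 2.8868 ✗
  …
  (2.5, 3.5, 15°): r_1=2.8868, r_2=1.9319, r_3=5.0000, r_4=4.6587, r_5=4.0415, r_6=2.5882, r_7=1.0000 — all match ✓
Unique over the lattice → pose = (2.5, 3.5, 15°).

(x, y, θ) = (2.5, 3.5, 15°)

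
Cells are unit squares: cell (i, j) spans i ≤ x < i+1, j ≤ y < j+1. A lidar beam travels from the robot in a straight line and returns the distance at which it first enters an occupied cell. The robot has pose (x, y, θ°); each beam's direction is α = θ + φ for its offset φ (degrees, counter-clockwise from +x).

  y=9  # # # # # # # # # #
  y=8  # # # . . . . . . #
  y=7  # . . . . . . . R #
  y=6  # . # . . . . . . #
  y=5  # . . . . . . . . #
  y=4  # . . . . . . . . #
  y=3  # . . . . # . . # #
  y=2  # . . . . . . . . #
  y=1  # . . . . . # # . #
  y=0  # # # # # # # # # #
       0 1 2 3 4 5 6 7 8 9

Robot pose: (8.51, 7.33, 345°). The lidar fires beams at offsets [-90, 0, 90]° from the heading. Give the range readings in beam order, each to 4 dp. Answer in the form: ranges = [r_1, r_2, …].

beam 1: φ=-90°, α=255°
  d=(-0.2588,-0.9659)  start (8,7)  tX=1.9705 tY=0.3416  stride 1/|dx|=3.8637 1/|dy|=1.0353
    cross y-line → (8,6), t=0.3416
    cross y-line → (8,5), t=1.3769
    cross x-line → (7,5), t=1.9705
    cross y-line → (7,4), t=2.4122
    cross y-line → (7,3), t=3.4475
    cross y-line → (7,2), t=4.4827
    cross y-line → (7,1), t=5.5180 (wall)
  → r_1 = 5.5180
beam 2: φ=0°, α=345°
  d=(0.9659,-0.2588)  start (8,7)  tX=0.5073 tY=1.2750  stride 1/|dx|=1.0353 1/|dy|=3.8637
    cross x-line → (9,7), t=0.5073 (wall)
  → r_2 = 0.5073
beam 3: φ=90°, α=75°
  d=(0.2588,0.9659)  start (8,7)  tX=1.8932 tY=0.6936  stride 1/|dx|=3.8637 1/|dy|=1.0353
    cross y-line → (8,8), t=0.6936
    cross y-line → (8,9), t=1.7289 (wall)
  → r_3 = 1.7289

ranges = [5.5180, 0.5073, 1.7289]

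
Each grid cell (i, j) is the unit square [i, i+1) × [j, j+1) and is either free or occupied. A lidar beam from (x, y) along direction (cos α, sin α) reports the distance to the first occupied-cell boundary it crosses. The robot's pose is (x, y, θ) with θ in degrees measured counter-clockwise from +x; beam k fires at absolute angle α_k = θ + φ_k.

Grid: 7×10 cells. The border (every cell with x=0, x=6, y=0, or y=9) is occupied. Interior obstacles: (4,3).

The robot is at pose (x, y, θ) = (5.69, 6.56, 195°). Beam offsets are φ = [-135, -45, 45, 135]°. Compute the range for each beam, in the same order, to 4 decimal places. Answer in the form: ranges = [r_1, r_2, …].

beam 1: φ=-135°, α=60°
  dir = (cos 60°, sin 60°) = (0.5000, 0.8660); from cell (5,6)
  next x-line at t=0.6200, next y-line at t=0.5081; Δt_x=2.0000, Δt_y=1.1547
    y: enter (5,7) at t=0.5081
    x: enter (6,7) at t=0.6200 ← occupied
  → r_1 = 0.6200
beam 2: φ=-45°, α=150°
  dir = (cos 150°, sin 150°) = (-0.8660, 0.5000); from cell (5,6)
  next x-line at t=0.7967, next y-line at t=0.8800; Δt_x=1.1547, Δt_y=2.0000
    x: enter (4,6) at t=0.7967
    y: enter (4,7) at t=0.8800
    x: enter (3,7) at t=1.9514
    y: enter (3,8) at t=2.8800
    x: enter (2,8) at t=3.1061
    x: enter (1,8) at t=4.2608
    y: enter (1,9) at t=4.8800 ← occupied
  → r_2 = 4.8800
beam 3: φ=45°, α=240°
  dir = (cos 240°, sin 240°) = (-0.5000, -0.8660); from cell (5,6)
  next x-line at t=1.3800, next y-line at t=0.6466; Δt_x=2.0000, Δt_y=1.1547
    y: enter (5,5) at t=0.6466
    x: enter (4,5) at t=1.3800
    y: enter (4,4) at t=1.8013
    y: enter (4,3) at t=2.9560 ← occupied
  → r_3 = 2.9560
beam 4: φ=135°, α=330°
  dir = (cos 330°, sin 330°) = (0.8660, -0.5000); from cell (5,6)
  next x-line at t=0.3580, next y-line at t=1.1200; Δt_x=1.1547, Δt_y=2.0000
    x: enter (6,6) at t=0.3580 ← occupied
  → r_4 = 0.3580

ranges = [0.6200, 4.8800, 2.9560, 0.3580]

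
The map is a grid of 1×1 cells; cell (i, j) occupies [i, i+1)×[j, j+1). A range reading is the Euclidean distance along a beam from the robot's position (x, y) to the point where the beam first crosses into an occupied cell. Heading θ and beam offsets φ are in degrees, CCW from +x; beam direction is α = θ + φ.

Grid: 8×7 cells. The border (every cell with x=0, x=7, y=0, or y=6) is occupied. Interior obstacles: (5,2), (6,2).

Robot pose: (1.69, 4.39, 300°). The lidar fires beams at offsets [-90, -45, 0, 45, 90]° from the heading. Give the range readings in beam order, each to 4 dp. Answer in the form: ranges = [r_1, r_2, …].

ranges = [0.7967, 2.6660, 3.9144, 5.3705, 3.2200]

beam 1: φ=-90°, α=210°
  direction (-0.8660, -0.5000); cell (1,4); t to first gridline: x 0.7967, y 0.7800 (then +1.1547 / +2.0000)
    (1,3) via y @ 0.7800
    (0,3) via x @ 0.7967  # hit
  → r_1 = 0.7967
beam 2: φ=-45°, α=255°
  direction (-0.2588, -0.9659); cell (1,4); t to first gridline: x 2.6660, y 0.4038 (then +3.8637 / +1.0353)
    (1,3) via y @ 0.4038
    (1,2) via y @ 1.4390
    (1,1) via y @ 2.4743
    (0,1) via x @ 2.6660  # hit
  → r_2 = 2.6660
beam 3: φ=0°, α=300°
  direction (0.5000, -0.8660); cell (1,4); t to first gridline: x 0.6200, y 0.4503 (then +2.0000 / +1.1547)
    (1,3) via y @ 0.4503
    (2,3) via x @ 0.6200
    (2,2) via y @ 1.6050
    (3,2) via x @ 2.6200
    (3,1) via y @ 2.7597
    (3,0) via y @ 3.9144  # hit
  → r_3 = 3.9144
beam 4: φ=45°, α=345°
  direction (0.9659, -0.2588); cell (1,4); t to first gridline: x 0.3209, y 1.5068 (then +1.0353 / +3.8637)
    (2,4) via x @ 0.3209
    (3,4) via x @ 1.3562
    (3,3) via y @ 1.5068
    (4,3) via x @ 2.3915
    (5,3) via x @ 3.4268
    (6,3) via x @ 4.4620
    (6,2) via y @ 5.3705  # hit
  → r_4 = 5.3705
beam 5: φ=90°, α=30°
  direction (0.8660, 0.5000); cell (1,4); t to first gridline: x 0.3580, y 1.2200 (then +1.1547 / +2.0000)
    (2,4) via x @ 0.3580
    (2,5) via y @ 1.2200
    (3,5) via x @ 1.5127
    (4,5) via x @ 2.6674
    (4,6) via y @ 3.2200  # hit
  → r_5 = 3.2200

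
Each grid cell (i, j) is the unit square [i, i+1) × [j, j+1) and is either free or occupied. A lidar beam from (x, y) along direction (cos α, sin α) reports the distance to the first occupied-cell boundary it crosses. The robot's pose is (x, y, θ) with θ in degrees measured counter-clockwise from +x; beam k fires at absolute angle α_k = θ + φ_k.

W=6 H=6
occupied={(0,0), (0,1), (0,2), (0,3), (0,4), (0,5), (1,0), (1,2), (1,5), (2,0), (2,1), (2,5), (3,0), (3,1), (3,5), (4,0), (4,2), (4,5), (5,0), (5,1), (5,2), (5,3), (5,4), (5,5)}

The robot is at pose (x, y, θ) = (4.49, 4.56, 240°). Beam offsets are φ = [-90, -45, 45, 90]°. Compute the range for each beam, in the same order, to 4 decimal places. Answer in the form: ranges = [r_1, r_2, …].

ranges = [0.8800, 3.6131, 1.6150, 0.5889]

beam 1: φ=-90°, α=150°
  cosα=-0.8660 sinα=0.5000 | (4,4) | tMaxX 0.5658 tMaxY 0.8800 | tΔX 1.1547 tΔY 2.0000
    t=0.5658 [x] (3,4)
    t=0.8800 [y] (3,5) — stop
  → r_1 = 0.8800
beam 2: φ=-45°, α=195°
  cosα=-0.9659 sinα=-0.2588 | (4,4) | tMaxX 0.5073 tMaxY 2.1637 | tΔX 1.0353 tΔY 3.8637
    t=0.5073 [x] (3,4)
    t=1.5426 [x] (2,4)
    t=2.1637 [y] (2,3)
    t=2.5778 [x] (1,3)
    t=3.6131 [x] (0,3) — stop
  → r_2 = 3.6131
beam 3: φ=45°, α=285°
  cosα=0.2588 sinα=-0.9659 | (4,4) | tMaxX 1.9705 tMaxY 0.5798 | tΔX 3.8637 tΔY 1.0353
    t=0.5798 [y] (4,3)
    t=1.6150 [y] (4,2) — stop
  → r_3 = 1.6150
beam 4: φ=90°, α=330°
  cosα=0.8660 sinα=-0.5000 | (4,4) | tMaxX 0.5889 tMaxY 1.1200 | tΔX 1.1547 tΔY 2.0000
    t=0.5889 [x] (5,4) — stop
  → r_4 = 0.5889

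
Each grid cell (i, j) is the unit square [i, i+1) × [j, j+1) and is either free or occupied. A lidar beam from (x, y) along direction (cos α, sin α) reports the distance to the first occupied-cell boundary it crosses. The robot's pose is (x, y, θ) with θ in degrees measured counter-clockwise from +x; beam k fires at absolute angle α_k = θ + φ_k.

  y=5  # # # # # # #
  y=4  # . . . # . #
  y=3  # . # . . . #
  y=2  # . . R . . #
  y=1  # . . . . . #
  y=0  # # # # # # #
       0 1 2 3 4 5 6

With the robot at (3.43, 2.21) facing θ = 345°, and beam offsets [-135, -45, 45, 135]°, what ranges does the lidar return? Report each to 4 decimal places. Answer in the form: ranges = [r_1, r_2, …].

ranges = [2.4200, 1.3972, 2.9676, 0.9122]

beam 1: φ=-135°, α=210°
  cosα=-0.8660 sinα=-0.5000 | (3,2) | tMaxX 0.4965 tMaxY 0.4200 | tΔX 1.1547 tΔY 2.0000
    t=0.4200 [y] (3,1)
    t=0.4965 [x] (2,1)
    t=1.6512 [x] (1,1)
    t=2.4200 [y] (1,0) — stop
  → r_1 = 2.4200
beam 2: φ=-45°, α=300°
  cosα=0.5000 sinα=-0.8660 | (3,2) | tMaxX 1.1400 tMaxY 0.2425 | tΔX 2.0000 tΔY 1.1547
    t=0.2425 [y] (3,1)
    t=1.1400 [x] (4,1)
    t=1.3972 [y] (4,0) — stop
  → r_2 = 1.3972
beam 3: φ=45°, α=30°
  cosα=0.8660 sinα=0.5000 | (3,2) | tMaxX 0.6582 tMaxY 1.5800 | tΔX 1.1547 tΔY 2.0000
    t=0.6582 [x] (4,2)
    t=1.5800 [y] (4,3)
    t=1.8129 [x] (5,3)
    t=2.9676 [x] (6,3) — stop
  → r_3 = 2.9676
beam 4: φ=135°, α=120°
  cosα=-0.5000 sinα=0.8660 | (3,2) | tMaxX 0.8600 tMaxY 0.9122 | tΔX 2.0000 tΔY 1.1547
    t=0.8600 [x] (2,2)
    t=0.9122 [y] (2,3) — stop
  → r_4 = 0.9122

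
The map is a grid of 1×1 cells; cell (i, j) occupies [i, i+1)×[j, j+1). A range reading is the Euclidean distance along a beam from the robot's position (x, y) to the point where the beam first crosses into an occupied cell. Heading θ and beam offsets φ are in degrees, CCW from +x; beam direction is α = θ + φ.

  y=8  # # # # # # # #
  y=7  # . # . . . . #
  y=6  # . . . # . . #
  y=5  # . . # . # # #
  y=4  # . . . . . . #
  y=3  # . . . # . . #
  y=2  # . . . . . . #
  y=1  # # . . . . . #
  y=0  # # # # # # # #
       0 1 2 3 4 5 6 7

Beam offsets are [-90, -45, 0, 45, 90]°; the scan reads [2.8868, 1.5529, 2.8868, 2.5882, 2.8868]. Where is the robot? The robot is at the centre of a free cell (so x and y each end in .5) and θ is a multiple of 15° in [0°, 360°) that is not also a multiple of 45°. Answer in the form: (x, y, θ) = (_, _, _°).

(x, y, θ) = (3.5, 3.5, 150°)

Enumerate (i+0.5, j+0.5, θ) over the 35 free cells and 16 admissible headings. For each, cast all 5 beams and compare to the given ranges.
  (2.5, 3.5, 210°): beam 1 = 3.0000 ≠ 2.8868 ✗
  (6.5, 1.5, 150°): beam 1 = 1.0000 ≠ 2.8868 ✗
  (4.5, 1.5, 210°): beam 1 = 7.0000 ≠ 2.8868 ✗
  (1.5, 3.5, 165°): beam 1 = 3.6235 ≠ 2.8868 ✗
  (3.5, 4.5, 120°): beam 1 = 1.7321 ≠ 2.8868 ✗
  …
  (3.5, 3.5, 150°): r_1=2.8868, r_2=1.5529, r_3=2.8868, r_4=2.5882, r_5=2.8868 — all match ✓
Only this pose fits every beam.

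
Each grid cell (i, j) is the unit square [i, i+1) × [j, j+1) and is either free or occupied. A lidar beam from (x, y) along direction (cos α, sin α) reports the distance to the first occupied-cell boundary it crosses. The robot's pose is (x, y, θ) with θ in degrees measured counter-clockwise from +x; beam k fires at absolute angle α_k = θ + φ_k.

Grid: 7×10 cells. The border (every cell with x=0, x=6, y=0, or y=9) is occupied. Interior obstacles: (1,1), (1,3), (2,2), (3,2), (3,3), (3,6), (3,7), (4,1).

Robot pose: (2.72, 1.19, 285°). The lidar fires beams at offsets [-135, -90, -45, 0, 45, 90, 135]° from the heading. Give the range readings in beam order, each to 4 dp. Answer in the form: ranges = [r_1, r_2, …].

beam 1: φ=-135°, α=150°
  direction (-0.8660, 0.5000); cell (2,1); t to first gridline: x 0.8314, y 1.6200 (then +1.1547 / +2.0000)
    (1,1) via x @ 0.8314  # hit
  → r_1 = 0.8314
beam 2: φ=-90°, α=195°
  direction (-0.9659, -0.2588); cell (2,1); t to first gridline: x 0.7454, y 0.7341 (then +1.0353 / +3.8637)
    (2,0) via y @ 0.7341  # hit
  → r_2 = 0.7341
beam 3: φ=-45°, α=240°
  direction (-0.5000, -0.8660); cell (2,1); t to first gridline: x 1.4400, y 0.2194 (then +2.0000 / +1.1547)
    (2,0) via y @ 0.2194  # hit
  → r_3 = 0.2194
beam 4: φ=0°, α=285°
  direction (0.2588, -0.9659); cell (2,1); t to first gridline: x 1.0818, y 0.1967 (then +3.8637 / +1.0353)
    (2,0) via y @ 0.1967  # hit
  → r_4 = 0.1967
beam 5: φ=45°, α=330°
  direction (0.8660, -0.5000); cell (2,1); t to first gridline: x 0.3233, y 0.3800 (then +1.1547 / +2.0000)
    (3,1) via x @ 0.3233
    (3,0) via y @ 0.3800  # hit
  → r_5 = 0.3800
beam 6: φ=90°, α=15°
  direction (0.9659, 0.2588); cell (2,1); t to first gridline: x 0.2899, y 3.1296 (then +1.0353 / +3.8637)
    (3,1) via x @ 0.2899
    (4,1) via x @ 1.3252  # hit
  → r_6 = 1.3252
beam 7: φ=135°, α=60°
  direction (0.5000, 0.8660); cell (2,1); t to first gridline: x 0.5600, y 0.9353 (then +2.0000 / +1.1547)
    (3,1) via x @ 0.5600
    (3,2) via y @ 0.9353  # hit
  → r_7 = 0.9353

ranges = [0.8314, 0.7341, 0.2194, 0.1967, 0.3800, 1.3252, 0.9353]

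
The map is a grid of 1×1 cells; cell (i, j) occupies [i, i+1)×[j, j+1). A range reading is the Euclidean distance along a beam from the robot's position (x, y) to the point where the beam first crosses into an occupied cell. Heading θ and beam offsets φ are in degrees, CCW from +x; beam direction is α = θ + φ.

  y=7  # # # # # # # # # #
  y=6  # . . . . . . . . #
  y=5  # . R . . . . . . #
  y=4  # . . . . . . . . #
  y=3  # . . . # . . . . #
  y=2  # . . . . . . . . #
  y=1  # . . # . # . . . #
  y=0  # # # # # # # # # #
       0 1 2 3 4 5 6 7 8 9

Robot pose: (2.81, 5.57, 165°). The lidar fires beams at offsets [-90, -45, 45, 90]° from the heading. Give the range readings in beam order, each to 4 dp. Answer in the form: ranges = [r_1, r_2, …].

ranges = [1.4804, 1.6512, 2.0900, 4.7312]

beam 1: φ=-90°, α=75°
  direction (0.2588, 0.9659); cell (2,5); t to first gridline: x 0.7341, y 0.4452 (then +3.8637 / +1.0353)
    (2,6) via y @ 0.4452
    (3,6) via x @ 0.7341
    (3,7) via y @ 1.4804  # hit
  → r_1 = 1.4804
beam 2: φ=-45°, α=120°
  direction (-0.5000, 0.8660); cell (2,5); t to first gridline: x 1.6200, y 0.4965 (then +2.0000 / +1.1547)
    (2,6) via y @ 0.4965
    (1,6) via x @ 1.6200
    (1,7) via y @ 1.6512  # hit
  → r_2 = 1.6512
beam 3: φ=45°, α=210°
  direction (-0.8660, -0.5000); cell (2,5); t to first gridline: x 0.9353, y 1.1400 (then +1.1547 / +2.0000)
    (1,5) via x @ 0.9353
    (1,4) via y @ 1.1400
    (0,4) via x @ 2.0900  # hit
  → r_3 = 2.0900
beam 4: φ=90°, α=255°
  direction (-0.2588, -0.9659); cell (2,5); t to first gridline: x 3.1296, y 0.5901 (then +3.8637 / +1.0353)
    (2,4) via y @ 0.5901
    (2,3) via y @ 1.6254
    (2,2) via y @ 2.6607
    (1,2) via x @ 3.1296
    (1,1) via y @ 3.6959
    (1,0) via y @ 4.7312  # hit
  → r_4 = 4.7312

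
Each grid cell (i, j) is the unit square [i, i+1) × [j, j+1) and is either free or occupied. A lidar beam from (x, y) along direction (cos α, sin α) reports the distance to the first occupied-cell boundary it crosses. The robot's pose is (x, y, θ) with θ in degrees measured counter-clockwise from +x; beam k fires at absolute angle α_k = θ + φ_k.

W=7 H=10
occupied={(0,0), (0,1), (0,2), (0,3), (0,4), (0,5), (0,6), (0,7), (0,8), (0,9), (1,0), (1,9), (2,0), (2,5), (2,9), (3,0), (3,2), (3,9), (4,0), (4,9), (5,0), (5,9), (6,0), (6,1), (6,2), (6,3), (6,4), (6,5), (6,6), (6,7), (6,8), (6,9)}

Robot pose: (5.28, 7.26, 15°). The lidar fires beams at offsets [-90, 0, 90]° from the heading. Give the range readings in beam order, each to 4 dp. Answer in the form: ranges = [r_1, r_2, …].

ranges = [2.7819, 0.7454, 1.8014]

beam 1: φ=-90°, α=285°
  dir = (cos 285°, sin 285°) = (0.2588, -0.9659); from cell (5,7)
  next x-line at t=2.7819, next y-line at t=0.2692; Δt_x=3.8637, Δt_y=1.0353
    y: enter (5,6) at t=0.2692
    y: enter (5,5) at t=1.3044
    y: enter (5,4) at t=2.3397
    x: enter (6,4) at t=2.7819 ← occupied
  → r_1 = 2.7819
beam 2: φ=0°, α=15°
  dir = (cos 15°, sin 15°) = (0.9659, 0.2588); from cell (5,7)
  next x-line at t=0.7454, next y-line at t=2.8591; Δt_x=1.0353, Δt_y=3.8637
    x: enter (6,7) at t=0.7454 ← occupied
  → r_2 = 0.7454
beam 3: φ=90°, α=105°
  dir = (cos 105°, sin 105°) = (-0.2588, 0.9659); from cell (5,7)
  next x-line at t=1.0818, next y-line at t=0.7661; Δt_x=3.8637, Δt_y=1.0353
    y: enter (5,8) at t=0.7661
    x: enter (4,8) at t=1.0818
    y: enter (4,9) at t=1.8014 ← occupied
  → r_3 = 1.8014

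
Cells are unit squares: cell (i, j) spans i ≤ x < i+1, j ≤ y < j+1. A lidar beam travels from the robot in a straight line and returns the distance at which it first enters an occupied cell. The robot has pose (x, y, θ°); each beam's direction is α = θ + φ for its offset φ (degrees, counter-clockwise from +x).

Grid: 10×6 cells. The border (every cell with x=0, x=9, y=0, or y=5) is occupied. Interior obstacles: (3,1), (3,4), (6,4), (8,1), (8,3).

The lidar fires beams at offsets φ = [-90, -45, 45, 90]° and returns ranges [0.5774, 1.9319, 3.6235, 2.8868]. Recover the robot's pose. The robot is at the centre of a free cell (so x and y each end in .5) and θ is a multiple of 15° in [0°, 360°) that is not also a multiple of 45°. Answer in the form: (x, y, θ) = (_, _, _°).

(x, y, θ) = (4.5, 1.5, 30°)

The pose lattice has 27·16 = 432 candidates. Test each by forward raycasting.
  (5.5, 3.5, 285°): beam 1 = 4.6587 ≠ 0.5774 ✗
  (4.5, 4.5, 105°): beam 1 = 1.5529 ≠ 0.5774 ✗
  (7.5, 2.5, 150°): beam 1 = 1.0000 ≠ 0.5774 ✗
  (5.5, 3.5, 120°): beam 1 = 1.0000 ≠ 0.5774 ✗
  …
  (4.5, 1.5, 30°): r_1=0.5774, r_2=1.9319, r_3=3.6235, r_4=2.8868 — all match ✓
Only this pose fits every beam.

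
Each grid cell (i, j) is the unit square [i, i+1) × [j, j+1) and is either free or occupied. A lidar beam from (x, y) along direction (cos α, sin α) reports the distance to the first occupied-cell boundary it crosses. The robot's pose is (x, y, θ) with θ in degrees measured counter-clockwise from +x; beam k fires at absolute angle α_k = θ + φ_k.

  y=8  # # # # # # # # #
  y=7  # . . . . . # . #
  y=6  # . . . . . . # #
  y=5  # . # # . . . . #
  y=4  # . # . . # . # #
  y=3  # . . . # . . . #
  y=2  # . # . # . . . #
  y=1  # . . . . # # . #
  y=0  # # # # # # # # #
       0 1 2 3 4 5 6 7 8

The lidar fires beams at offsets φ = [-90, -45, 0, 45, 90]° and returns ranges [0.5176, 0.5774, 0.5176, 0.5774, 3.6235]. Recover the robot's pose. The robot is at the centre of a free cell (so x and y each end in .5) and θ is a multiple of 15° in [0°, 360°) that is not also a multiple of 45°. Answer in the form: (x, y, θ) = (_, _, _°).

Candidates: 37 free-cell centres × 16 headings = 592 poses. Raycast each; keep the one whose scan matches to 4 dp.
  (4.5, 4.5, 300°): beam 1 = 4.0415 ≠ 0.5176 ✗
  (1.5, 7.5, 165°): beam 5 = 1.9319 ≠ 3.6235 ✗
  (3.5, 1.5, 330°): beam 1 = 0.5774 ≠ 0.5176 ✗
  (1.5, 3.5, 75°): beam 1 = 2.5882 ≠ 0.5176 ✗
  (3.5, 1.5, 255°): beam 1 = 2.5882 ≠ 0.5176 ✗
  …
  (4.5, 4.5, 345°): r_1=0.5176, r_2=0.5774, r_3=0.5176, r_4=0.5774, r_5=3.6235 — all match ✓
Unique over the lattice → pose = (4.5, 4.5, 345°).

(x, y, θ) = (4.5, 4.5, 345°)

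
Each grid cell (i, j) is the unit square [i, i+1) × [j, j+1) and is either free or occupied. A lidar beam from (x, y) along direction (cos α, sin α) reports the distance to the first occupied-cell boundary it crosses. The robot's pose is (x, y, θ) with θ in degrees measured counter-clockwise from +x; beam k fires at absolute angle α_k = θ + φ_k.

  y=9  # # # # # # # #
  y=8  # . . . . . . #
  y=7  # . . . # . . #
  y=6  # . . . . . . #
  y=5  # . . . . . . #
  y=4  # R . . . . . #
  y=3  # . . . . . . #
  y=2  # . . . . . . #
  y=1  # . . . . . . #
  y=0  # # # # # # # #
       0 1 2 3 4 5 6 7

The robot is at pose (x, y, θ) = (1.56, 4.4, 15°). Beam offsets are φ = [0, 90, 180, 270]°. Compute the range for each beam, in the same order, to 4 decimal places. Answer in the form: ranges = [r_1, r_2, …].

beam 1: φ=0°, α=15°
  dir = (cos 15°, sin 15°) = (0.9659, 0.2588); from cell (1,4)
  next x-line at t=0.4555, next y-line at t=2.3182; Δt_x=1.0353, Δt_y=3.8637
    x: enter (2,4) at t=0.4555
    x: enter (3,4) at t=1.4908
    y: enter (3,5) at t=2.3182
    x: enter (4,5) at t=2.5261
    x: enter (5,5) at t=3.5614
    x: enter (6,5) at t=4.5966
    x: enter (7,5) at t=5.6319 ← occupied
  → r_1 = 5.6319
beam 2: φ=90°, α=105°
  dir = (cos 105°, sin 105°) = (-0.2588, 0.9659); from cell (1,4)
  next x-line at t=2.1637, next y-line at t=0.6212; Δt_x=3.8637, Δt_y=1.0353
    y: enter (1,5) at t=0.6212
    y: enter (1,6) at t=1.6564
    x: enter (0,6) at t=2.1637 ← occupied
  → r_2 = 2.1637
beam 3: φ=180°, α=195°
  dir = (cos 195°, sin 195°) = (-0.9659, -0.2588); from cell (1,4)
  next x-line at t=0.5798, next y-line at t=1.5455; Δt_x=1.0353, Δt_y=3.8637
    x: enter (0,4) at t=0.5798 ← occupied
  → r_3 = 0.5798
beam 4: φ=270°, α=285°
  dir = (cos 285°, sin 285°) = (0.2588, -0.9659); from cell (1,4)
  next x-line at t=1.7000, next y-line at t=0.4141; Δt_x=3.8637, Δt_y=1.0353
    y: enter (1,3) at t=0.4141
    y: enter (1,2) at t=1.4494
    x: enter (2,2) at t=1.7000
    y: enter (2,1) at t=2.4847
    y: enter (2,0) at t=3.5199 ← occupied
  → r_4 = 3.5199

ranges = [5.6319, 2.1637, 0.5798, 3.5199]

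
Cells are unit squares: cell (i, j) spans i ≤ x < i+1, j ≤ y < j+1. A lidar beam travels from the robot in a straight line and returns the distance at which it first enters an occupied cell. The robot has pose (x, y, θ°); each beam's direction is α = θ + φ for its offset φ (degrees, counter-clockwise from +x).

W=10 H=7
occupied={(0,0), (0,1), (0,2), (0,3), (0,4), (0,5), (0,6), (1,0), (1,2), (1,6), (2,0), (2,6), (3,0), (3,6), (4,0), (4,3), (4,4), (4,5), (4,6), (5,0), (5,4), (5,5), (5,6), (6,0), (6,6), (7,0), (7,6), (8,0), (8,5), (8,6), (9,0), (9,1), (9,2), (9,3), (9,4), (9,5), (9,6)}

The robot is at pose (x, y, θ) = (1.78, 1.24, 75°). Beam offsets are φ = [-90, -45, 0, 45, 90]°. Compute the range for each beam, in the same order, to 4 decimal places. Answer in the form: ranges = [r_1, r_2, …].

ranges = [0.9273, 3.5200, 0.7868, 0.8776, 0.8075]

beam 1: φ=-90°, α=345°
  direction (0.9659, -0.2588); cell (1,1); t to first gridline: x 0.2278, y 0.9273 (then +1.0353 / +3.8637)
    (2,1) via x @ 0.2278
    (2,0) via y @ 0.9273  # hit
  → r_1 = 0.9273
beam 2: φ=-45°, α=30°
  direction (0.8660, 0.5000); cell (1,1); t to first gridline: x 0.2540, y 1.5200 (then +1.1547 / +2.0000)
    (2,1) via x @ 0.2540
    (3,1) via x @ 1.4087
    (3,2) via y @ 1.5200
    (4,2) via x @ 2.5634
    (4,3) via y @ 3.5200  # hit
  → r_2 = 3.5200
beam 3: φ=0°, α=75°
  direction (0.2588, 0.9659); cell (1,1); t to first gridline: x 0.8500, y 0.7868 (then +3.8637 / +1.0353)
    (1,2) via y @ 0.7868  # hit
  → r_3 = 0.7868
beam 4: φ=45°, α=120°
  direction (-0.5000, 0.8660); cell (1,1); t to first gridline: x 1.5600, y 0.8776 (then +2.0000 / +1.1547)
    (1,2) via y @ 0.8776  # hit
  → r_4 = 0.8776
beam 5: φ=90°, α=165°
  direction (-0.9659, 0.2588); cell (1,1); t to first gridline: x 0.8075, y 2.9364 (then +1.0353 / +3.8637)
    (0,1) via x @ 0.8075  # hit
  → r_5 = 0.8075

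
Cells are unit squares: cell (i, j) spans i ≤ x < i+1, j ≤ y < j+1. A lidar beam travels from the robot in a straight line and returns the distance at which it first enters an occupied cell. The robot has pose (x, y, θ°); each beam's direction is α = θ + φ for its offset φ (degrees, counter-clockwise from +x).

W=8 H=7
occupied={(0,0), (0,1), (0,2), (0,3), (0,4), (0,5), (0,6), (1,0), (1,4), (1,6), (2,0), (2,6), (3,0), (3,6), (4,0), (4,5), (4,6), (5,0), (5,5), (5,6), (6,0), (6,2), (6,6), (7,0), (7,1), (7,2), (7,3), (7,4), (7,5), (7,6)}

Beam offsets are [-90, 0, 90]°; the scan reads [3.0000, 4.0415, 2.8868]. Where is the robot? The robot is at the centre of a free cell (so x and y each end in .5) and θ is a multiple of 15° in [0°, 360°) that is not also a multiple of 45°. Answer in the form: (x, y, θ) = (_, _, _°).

Enumerate (i+0.5, j+0.5, θ) over the 26 free cells and 16 admissible headings. For each, cast all 3 beams and compare to the given ranges.
  (2.5, 5.5, 345°): beam 1 = 4.6587 ≠ 3.0000 ✗
  (1.5, 2.5, 285°): beam 1 = 0.5176 ≠ 3.0000 ✗
  (3.5, 2.5, 165°): beam 1 = 2.5882 ≠ 3.0000 ✗
  (2.5, 5.5, 330°): beam 1 = 1.0000 ≠ 3.0000 ✗
  …
  (4.5, 4.5, 240°): r_1=3.0000, r_2=4.0415, r_3=2.8868 — all match ✓
Only this pose fits every beam.

(x, y, θ) = (4.5, 4.5, 240°)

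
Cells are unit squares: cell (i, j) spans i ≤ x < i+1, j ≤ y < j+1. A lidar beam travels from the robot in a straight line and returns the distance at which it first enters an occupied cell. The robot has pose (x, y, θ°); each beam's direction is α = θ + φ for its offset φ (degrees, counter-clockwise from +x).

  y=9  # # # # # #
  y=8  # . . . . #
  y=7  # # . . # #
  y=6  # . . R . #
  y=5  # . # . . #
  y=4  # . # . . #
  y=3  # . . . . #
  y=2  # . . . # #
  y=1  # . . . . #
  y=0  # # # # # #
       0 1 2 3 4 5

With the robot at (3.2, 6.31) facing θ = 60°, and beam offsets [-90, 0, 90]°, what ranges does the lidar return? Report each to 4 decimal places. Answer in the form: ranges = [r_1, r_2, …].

beam 1: φ=-90°, α=330°
  dir = (cos 330°, sin 330°) = (0.8660, -0.5000); from cell (3,6)
  next x-line at t=0.9238, next y-line at t=0.6200; Δt_x=1.1547, Δt_y=2.0000
    y: enter (3,5) at t=0.6200
    x: enter (4,5) at t=0.9238
    x: enter (5,5) at t=2.0785 ← occupied
  → r_1 = 2.0785
beam 2: φ=0°, α=60°
  dir = (cos 60°, sin 60°) = (0.5000, 0.8660); from cell (3,6)
  next x-line at t=1.6000, next y-line at t=0.7967; Δt_x=2.0000, Δt_y=1.1547
    y: enter (3,7) at t=0.7967
    x: enter (4,7) at t=1.6000 ← occupied
  → r_2 = 1.6000
beam 3: φ=90°, α=150°
  dir = (cos 150°, sin 150°) = (-0.8660, 0.5000); from cell (3,6)
  next x-line at t=0.2309, next y-line at t=1.3800; Δt_x=1.1547, Δt_y=2.0000
    x: enter (2,6) at t=0.2309
    y: enter (2,7) at t=1.3800
    x: enter (1,7) at t=1.3856 ← occupied
  → r_3 = 1.3856

ranges = [2.0785, 1.6000, 1.3856]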